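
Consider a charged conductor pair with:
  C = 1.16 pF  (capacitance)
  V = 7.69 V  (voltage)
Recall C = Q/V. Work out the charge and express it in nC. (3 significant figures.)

Rearranging: Q = CV.
C = 1.16 pF = 1.160×10^-12 F; V = 7.69 V.
Q = 8.920×10^-12 C
8.920×10^-12 C × (1 nC / 1.000×10^-9 C) = 0.008920 nC

0.00892 nC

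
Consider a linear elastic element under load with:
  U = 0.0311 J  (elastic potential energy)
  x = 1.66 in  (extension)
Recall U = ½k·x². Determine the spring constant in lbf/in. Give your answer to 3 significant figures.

Rearranging: k = 2U/x².
U = 0.0311 J; x = 1.66 in = 0.04216 m.
k = 34.99 N/m
34.99 N/m × (1 lbf/in / 175.1 N/m) = 0.1998 lbf/in

0.200 lbf/in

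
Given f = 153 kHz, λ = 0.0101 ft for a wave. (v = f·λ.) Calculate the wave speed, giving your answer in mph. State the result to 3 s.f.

1050 mph

Directly: v = fλ.
f = 153 kHz = 1.530×10^5 Hz; λ = 0.0101 ft = 0.003078 m.
v = 471.0 m/s
471.0 m/s × (1 mph / 0.4470 m/s) = 1054 mph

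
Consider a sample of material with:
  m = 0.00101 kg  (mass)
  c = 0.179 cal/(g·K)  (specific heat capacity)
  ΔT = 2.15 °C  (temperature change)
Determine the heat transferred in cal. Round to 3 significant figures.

0.389 cal

Q is given directly by: Q = mcΔT.
m = 0.00101 kg; c = 0.179 cal/(g·K) = 748.9 J/(kg·K); ΔT = 2.15 °C = 2.150 K.
Q = 1.626 J
1.626 J × (1 cal / 4.184 J) = 0.3887 cal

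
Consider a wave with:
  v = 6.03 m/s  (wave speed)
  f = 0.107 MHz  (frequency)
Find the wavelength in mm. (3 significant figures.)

0.0564 mm

Rearranging v = f·λ for λ: λ = v/f.
v = 6.03 m/s; f = 0.107 MHz = 1.070×10^5 Hz.
λ = 5.636×10^-5 m
5.636×10^-5 m × (1 mm / 0.001000 m) = 0.05636 mm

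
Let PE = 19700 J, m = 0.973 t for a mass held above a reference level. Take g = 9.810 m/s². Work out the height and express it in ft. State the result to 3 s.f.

6.77 ft

Solving PE = m·g·h for h: h = PE/(m·g).
PE = 19700 J; m = 0.973 t = 973.0 kg; g = 9.810 m/s².
h = 2.064 m
2.064 m × (1 ft / 0.3048 m) = 6.771 ft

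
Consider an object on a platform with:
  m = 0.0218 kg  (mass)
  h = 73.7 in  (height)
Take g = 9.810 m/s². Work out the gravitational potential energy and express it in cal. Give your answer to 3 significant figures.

0.0957 cal

PE is given directly by: PE = mgh.
m = 0.0218 kg; h = 73.7 in = 1.872 m; g = 9.810 m/s².
PE = 0.4003 J
0.4003 J × (1 cal / 4.184 J) = 0.09568 cal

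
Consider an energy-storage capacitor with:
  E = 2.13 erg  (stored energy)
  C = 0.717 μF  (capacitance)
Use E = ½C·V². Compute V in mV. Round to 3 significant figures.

Rearranging: V = √(2E/C).
E = 2.13 erg = 2.130×10^-7 J; C = 0.717 μF = 7.170×10^-7 F.
V = 0.7708 V
0.7708 V × (1 mV / 0.001000 V) = 770.8 mV

771 mV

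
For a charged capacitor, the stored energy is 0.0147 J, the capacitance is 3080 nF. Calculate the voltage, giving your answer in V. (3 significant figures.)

97.7 V

Rearranging: V = √(2E/C).
E = 0.0147 J; C = 3080 nF = 3.080×10^-6 F.
V = 97.70 V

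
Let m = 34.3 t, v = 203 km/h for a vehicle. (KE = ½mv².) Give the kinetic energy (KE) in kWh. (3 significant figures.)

15.1 kWh

Directly: KE = ½mv².
m = 34.3 t = 34300 kg; v = 203 km/h = 56.39 m/s.
KE = 5.453×10^7 J
5.453×10^7 J × (1 kWh / 3.600×10^6 J) = 15.15 kWh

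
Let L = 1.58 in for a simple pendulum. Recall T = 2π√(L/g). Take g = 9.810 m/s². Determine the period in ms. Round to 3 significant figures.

402 ms

T is given directly by: T = 2π√(L/g).
L = 1.58 in = 0.04013 m; g = 9.810 m/s².
T = 0.4019 s
0.4019 s × (1 ms / 0.001000 s) = 401.9 ms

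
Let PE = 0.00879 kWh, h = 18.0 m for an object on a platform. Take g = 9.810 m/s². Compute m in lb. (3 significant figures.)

Solving PE = m·g·h for m: m = PE/(g·h).
PE = 0.00879 kWh = 31644 J; h = 18.0 m; g = 9.810 m/s².
m = 179.2 kg
179.2 kg × (1 lb / 0.4536 kg) = 395.1 lb

395 lb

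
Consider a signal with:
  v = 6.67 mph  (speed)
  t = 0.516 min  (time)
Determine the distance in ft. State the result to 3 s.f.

303 ft

Rearranging v = d/t for d: d = v·t.
v = 6.67 mph = 2.982 m/s; t = 0.516 min = 30.96 s.
d = 92.32 m
92.32 m × (1 ft / 0.3048 m) = 302.9 ft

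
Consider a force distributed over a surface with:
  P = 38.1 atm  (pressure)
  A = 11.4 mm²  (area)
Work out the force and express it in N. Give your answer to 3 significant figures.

Rearranging: F = P·A.
P = 38.1 atm = 3.860×10^6 Pa; A = 11.4 mm² = 1.140×10^-5 m².
F = 44.01 N

44.0 N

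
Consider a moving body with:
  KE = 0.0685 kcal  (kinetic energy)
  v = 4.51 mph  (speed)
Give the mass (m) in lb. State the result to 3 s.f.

Rearranging: m = 2·KE/v².
KE = 0.0685 kcal = 286.6 J; v = 4.51 mph = 2.016 m/s.
m = 141.0 kg
141.0 kg × (1 lb / 0.4536 kg) = 310.9 lb

311 lb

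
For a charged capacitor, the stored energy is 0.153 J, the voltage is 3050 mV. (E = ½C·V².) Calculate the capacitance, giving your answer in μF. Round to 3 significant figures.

Rearranging E = ½C·V² for C: C = 2E/V².
E = 0.153 J; V = 3050 mV = 3.050 V.
C = 0.03289 F
0.03289 F × (1 μF / 1.000×10^-6 F) = 32894 μF

32900 μF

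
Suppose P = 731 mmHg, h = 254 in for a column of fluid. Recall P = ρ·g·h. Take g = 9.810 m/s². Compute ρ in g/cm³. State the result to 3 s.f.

Rearranging: ρ = P/(g·h).
P = 731 mmHg = 97458 Pa; h = 254 in = 6.452 m; g = 9.810 m/s².
ρ = 1540 kg/m³
1540 kg/m³ × (1 g/cm³ / 1000 kg/m³) = 1.540 g/cm³

1.54 g/cm³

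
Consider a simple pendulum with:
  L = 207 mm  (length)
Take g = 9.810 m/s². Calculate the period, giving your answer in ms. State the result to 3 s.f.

913 ms

T is given directly by: T = 2π√(L/g).
L = 207 mm = 0.2070 m; g = 9.810 m/s².
T = 0.9127 s
0.9127 s × (1 ms / 0.001000 s) = 912.7 ms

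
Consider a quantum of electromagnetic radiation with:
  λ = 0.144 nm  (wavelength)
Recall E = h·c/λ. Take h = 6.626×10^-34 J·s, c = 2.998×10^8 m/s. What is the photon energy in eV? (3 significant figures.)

Directly: E = hc/λ.
λ = 0.144 nm = 1.440×10^-10 m; h = 6.626×10^-34 J·s; c = 2.998×10^8 m/s.
E = 1.379×10^-15 J
1.379×10^-15 J × (1 eV / 1.602×10^-19 J) = 8610 eV

8610 eV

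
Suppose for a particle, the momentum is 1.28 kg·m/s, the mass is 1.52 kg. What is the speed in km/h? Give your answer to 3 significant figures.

3.03 km/h

Rearranging: v = p/m.
p = 1.28 kg·m/s; m = 1.52 kg.
v = 0.8421 m/s
0.8421 m/s × (1 km/h / 0.2778 m/s) = 3.032 km/h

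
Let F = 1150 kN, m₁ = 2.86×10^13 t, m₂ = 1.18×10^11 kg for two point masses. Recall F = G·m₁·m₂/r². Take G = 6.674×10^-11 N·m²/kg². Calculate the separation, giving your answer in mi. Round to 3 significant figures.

Rearranging F = G·m₁·m₂/r² for r: r = √(G·m₁m₂/F).
F = 1150 kN = 1.150×10^6 N; m₁ = 2.86×10^13 t = 2.860×10^16 kg; m₂ = 1.18×10^11 kg; G = 6.674×10^-11 N·m²/kg².
r = 4.426×10^5 m
4.426×10^5 m × (1 mi / 1609 m) = 275.0 mi

275 mi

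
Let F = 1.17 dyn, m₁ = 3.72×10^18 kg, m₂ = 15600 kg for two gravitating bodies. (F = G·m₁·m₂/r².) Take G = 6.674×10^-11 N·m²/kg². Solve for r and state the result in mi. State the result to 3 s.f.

Rearranging F = G·m₁·m₂/r² for r: r = √(G·m₁m₂/F).
F = 1.17 dyn = 1.170×10^-5 N; m₁ = 3.72×10^18 kg; m₂ = 15600 kg; G = 6.674×10^-11 N·m²/kg².
r = 5.754×10^8 m
5.754×10^8 m × (1 mi / 1609 m) = 3.575×10^5 mi

3.58×10^5 mi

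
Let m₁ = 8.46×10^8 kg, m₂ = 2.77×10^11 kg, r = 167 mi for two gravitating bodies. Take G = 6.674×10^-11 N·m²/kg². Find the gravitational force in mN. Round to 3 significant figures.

217 mN

F is given directly by: F = Gm₁m₂/r².
m₁ = 8.46×10^8 kg; m₂ = 2.77×10^11 kg; r = 167 mi = 2.688×10^5 m; G = 6.674×10^-11 N·m²/kg².
F = 0.2165 N
0.2165 N × (1 mN / 0.001000 N) = 216.5 mN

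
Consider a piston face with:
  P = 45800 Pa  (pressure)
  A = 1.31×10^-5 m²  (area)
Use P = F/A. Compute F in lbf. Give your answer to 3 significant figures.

0.135 lbf

Rearranging: F = P·A.
P = 45800 Pa; A = 1.31×10^-5 m².
F = 0.6000 N
0.6000 N × (1 lbf / 4.448 N) = 0.1349 lbf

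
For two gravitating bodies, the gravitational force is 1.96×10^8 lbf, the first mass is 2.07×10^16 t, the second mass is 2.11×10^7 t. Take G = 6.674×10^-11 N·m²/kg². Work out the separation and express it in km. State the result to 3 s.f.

Rearranging: r = √(G·m₁m₂/F).
F = 1.96×10^8 lbf = 8.719×10^8 N; m₁ = 2.07×10^16 t = 2.070×10^19 kg; m₂ = 2.11×10^7 t = 2.110×10^10 kg; G = 6.674×10^-11 N·m²/kg².
r = 1.829×10^5 m
1.829×10^5 m × (1 km / 1000 m) = 182.9 km

183 km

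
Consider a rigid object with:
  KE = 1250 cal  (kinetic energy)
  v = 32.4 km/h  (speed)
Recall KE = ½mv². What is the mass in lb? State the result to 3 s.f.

Rearranging: m = 2·KE/v².
KE = 1250 cal = 5230 J; v = 32.4 km/h = 9.000 m/s.
m = 129.1 kg
129.1 kg × (1 lb / 0.4536 kg) = 284.7 lb

285 lb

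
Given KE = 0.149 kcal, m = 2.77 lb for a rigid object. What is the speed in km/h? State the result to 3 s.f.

113 km/h

Rearranging KE = ½mv² for v: v = √(2·KE/m).
KE = 0.149 kcal = 623.4 J; m = 2.77 lb = 1.256 kg.
v = 31.50 m/s
31.50 m/s × (1 km/h / 0.2778 m/s) = 113.4 km/h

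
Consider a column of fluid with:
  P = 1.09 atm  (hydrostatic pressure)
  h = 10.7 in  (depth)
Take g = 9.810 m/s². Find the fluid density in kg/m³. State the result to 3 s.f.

Rearranging P = ρ·g·h for ρ: ρ = P/(g·h).
P = 1.09 atm = 1.104×10^5 Pa; h = 10.7 in = 0.2718 m; g = 9.810 m/s².
ρ = 41424 kg/m³

41400 kg/m³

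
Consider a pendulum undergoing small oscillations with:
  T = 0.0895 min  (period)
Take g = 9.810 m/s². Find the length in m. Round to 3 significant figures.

Rearranging: L = g·(T/2π)².
T = 0.0895 min = 5.370 s; g = 9.810 m/s².
L = 7.166 m

7.17 m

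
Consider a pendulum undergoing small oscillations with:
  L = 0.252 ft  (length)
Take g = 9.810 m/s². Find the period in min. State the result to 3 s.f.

Directly: T = 2π√(L/g).
L = 0.252 ft = 0.07681 m; g = 9.810 m/s².
T = 0.5560 s
0.5560 s × (1 min / 60.00 s) = 0.009266 min

0.00927 min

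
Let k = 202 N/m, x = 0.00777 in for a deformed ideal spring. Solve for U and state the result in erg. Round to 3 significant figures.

U is given directly by: U = ½kx².
k = 202 N/m; x = 0.00777 in = 1.974×10^-4 m.
U = 3.934×10^-6 J
3.934×10^-6 J × (1 erg / 1.000×10^-7 J) = 39.34 erg

39.3 erg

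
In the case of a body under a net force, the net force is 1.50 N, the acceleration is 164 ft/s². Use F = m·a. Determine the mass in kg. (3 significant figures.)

0.0300 kg

Rearranging: m = F/a.
F = 1.50 N; a = 164 ft/s² = 49.99 m/s².
m = 0.03001 kg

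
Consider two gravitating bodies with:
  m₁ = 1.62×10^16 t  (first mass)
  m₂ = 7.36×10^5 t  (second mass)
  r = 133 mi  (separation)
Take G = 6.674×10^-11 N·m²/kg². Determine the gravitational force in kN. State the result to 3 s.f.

17400 kN

From Newton's law of gravitation: F = Gm₁m₂/r².
m₁ = 1.62×10^16 t = 1.620×10^19 kg; m₂ = 7.36×10^5 t = 7.360×10^8 kg; r = 133 mi = 2.140×10^5 m; G = 6.674×10^-11 N·m²/kg².
F = 1.737×10^7 N
1.737×10^7 N × (1 kN / 1000 N) = 17369 kN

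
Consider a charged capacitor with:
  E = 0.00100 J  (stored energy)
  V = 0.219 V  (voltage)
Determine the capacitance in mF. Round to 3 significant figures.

Solving E = ½C·V² for C: C = 2E/V².
E = 0.00100 J; V = 0.219 V.
C = 0.04170 F
0.04170 F × (1 mF / 0.001000 F) = 41.70 mF

41.7 mF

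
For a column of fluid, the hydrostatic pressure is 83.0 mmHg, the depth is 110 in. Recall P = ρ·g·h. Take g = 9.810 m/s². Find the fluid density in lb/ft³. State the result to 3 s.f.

25.2 lb/ft³

Solving P = ρ·g·h for ρ: ρ = P/(g·h).
P = 83.0 mmHg = 11066 Pa; h = 110 in = 2.794 m; g = 9.810 m/s².
ρ = 403.7 kg/m³
403.7 kg/m³ × (1 lb/ft³ / 16.02 kg/m³) = 25.20 lb/ft³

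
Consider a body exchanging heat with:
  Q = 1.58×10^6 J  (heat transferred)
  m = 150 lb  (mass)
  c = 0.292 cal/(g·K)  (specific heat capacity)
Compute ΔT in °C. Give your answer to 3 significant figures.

19.0 °C

Rearranging Q = m·c·ΔT for ΔT: ΔT = Q/(m·c).
Q = 1.58×10^6 J; m = 150 lb = 68.04 kg; c = 0.292 cal/(g·K) = 1222 J/(kg·K).
ΔT = 19.01 K
Since 1 °C = 1 K, 19.01 °C.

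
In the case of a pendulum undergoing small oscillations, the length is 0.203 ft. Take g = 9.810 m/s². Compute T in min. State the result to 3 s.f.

0.00832 min

T is given directly by: T = 2π√(L/g).
L = 0.203 ft = 0.06187 m; g = 9.810 m/s².
T = 0.4990 s
0.4990 s × (1 min / 60.00 s) = 0.008317 min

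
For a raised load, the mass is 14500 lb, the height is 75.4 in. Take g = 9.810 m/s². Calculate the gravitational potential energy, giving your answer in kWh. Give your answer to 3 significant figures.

0.0343 kWh

PE is given directly by: PE = mgh.
m = 14500 lb = 6577 kg; h = 75.4 in = 1.915 m; g = 9.810 m/s².
PE = 1.236×10^5 J
1.236×10^5 J × (1 kWh / 3.600×10^6 J) = 0.03432 kWh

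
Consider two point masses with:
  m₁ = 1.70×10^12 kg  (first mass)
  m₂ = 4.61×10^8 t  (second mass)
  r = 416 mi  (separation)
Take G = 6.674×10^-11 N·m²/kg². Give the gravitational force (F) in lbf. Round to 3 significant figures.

F is given directly by: F = Gm₁m₂/r².
m₁ = 1.70×10^12 kg; m₂ = 4.61×10^8 t = 4.610×10^11 kg; r = 416 mi = 6.695×10^5 m; G = 6.674×10^-11 N·m²/kg².
F = 116.7 N  (the unit combination reduces to kg·m/s² = N)
116.7 N × (1 lbf / 4.448 N) = 26.23 lbf

26.2 lbf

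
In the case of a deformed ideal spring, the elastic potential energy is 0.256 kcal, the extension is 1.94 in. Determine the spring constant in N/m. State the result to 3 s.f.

Rearranging: k = 2U/x².
U = 0.256 kcal = 1071 J; x = 1.94 in = 0.04928 m.
k = 8.822×10^5 N/m

8.82×10^5 N/m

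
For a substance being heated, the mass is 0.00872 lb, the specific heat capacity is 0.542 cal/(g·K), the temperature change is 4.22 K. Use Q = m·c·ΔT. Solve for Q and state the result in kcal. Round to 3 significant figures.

Directly: Q = mcΔT.
m = 0.00872 lb = 0.003955 kg; c = 0.542 cal/(g·K) = 2268 J/(kg·K); ΔT = 4.22 K.
Q = 37.85 J  (the unit combination reduces to kg·m²/s² = J)
37.85 J × (1 kcal / 4184 J) = 0.009047 kcal

0.00905 kcal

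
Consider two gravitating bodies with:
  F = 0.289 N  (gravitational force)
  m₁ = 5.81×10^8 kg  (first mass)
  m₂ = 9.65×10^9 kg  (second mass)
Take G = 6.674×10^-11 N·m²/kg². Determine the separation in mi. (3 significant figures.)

From Newton's law of gravitation: r = √(G·m₁m₂/F).
F = 0.289 N; m₁ = 5.81×10^8 kg; m₂ = 9.65×10^9 kg; G = 6.674×10^-11 N·m²/kg².
r = 35983 m
35983 m × (1 mi / 1609 m) = 22.36 mi

22.4 mi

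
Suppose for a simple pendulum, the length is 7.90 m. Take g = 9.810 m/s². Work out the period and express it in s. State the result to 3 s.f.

Directly: T = 2π√(L/g).
L = 7.90 m; g = 9.810 m/s².
T = 5.638 s

5.64 s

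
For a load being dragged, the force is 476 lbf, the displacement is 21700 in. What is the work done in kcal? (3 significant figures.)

W is given directly by: W = F·d.
F = 476 lbf = 2117 N; d = 21700 in = 551.2 m.
W = 1.167×10^6 J  (the unit combination reduces to kg·m²/s² = J)
1.167×10^6 J × (1 kcal / 4184 J) = 278.9 kcal

279 kcal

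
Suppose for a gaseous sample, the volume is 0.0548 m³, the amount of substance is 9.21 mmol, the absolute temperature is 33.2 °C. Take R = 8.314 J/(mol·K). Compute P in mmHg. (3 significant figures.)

P is given directly by: P = nRT/V.
V = 0.0548 m³; n = 9.21 mmol = 0.009210 mol; T = 33.2 °C = 306.3 K; R = 8.314 J/(mol·K).
P = 428.1 Pa  (the unit combination reduces to kg/(m·s²) = Pa)
428.1 Pa × (1 mmHg / 133.3 Pa) = 3.211 mmHg

3.21 mmHg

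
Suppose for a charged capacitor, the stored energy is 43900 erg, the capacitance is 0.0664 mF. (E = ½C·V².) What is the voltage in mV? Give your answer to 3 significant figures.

11500 mV

Rearranging: V = √(2E/C).
E = 43900 erg = 0.004390 J; C = 0.0664 mF = 6.640×10^-5 F.
V = 11.50 V
11.50 V × (1 mV / 0.001000 V) = 11499 mV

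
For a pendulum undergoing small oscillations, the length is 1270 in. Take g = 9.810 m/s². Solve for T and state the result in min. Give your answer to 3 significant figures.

0.190 min

T is given directly by: T = 2π√(L/g).
L = 1270 in = 32.26 m; g = 9.810 m/s².
T = 11.39 s
11.39 s × (1 min / 60.00 s) = 0.1899 min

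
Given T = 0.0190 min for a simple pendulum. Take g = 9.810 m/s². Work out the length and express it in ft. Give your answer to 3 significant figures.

1.06 ft

Solving T = 2π√(L/g) for L: L = g·(T/2π)².
T = 0.0190 min = 1.140 s; g = 9.810 m/s².
L = 0.3229 m
0.3229 m × (1 ft / 0.3048 m) = 1.060 ft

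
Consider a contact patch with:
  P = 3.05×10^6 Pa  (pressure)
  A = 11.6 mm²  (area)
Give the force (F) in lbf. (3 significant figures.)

Rearranging P = F/A for F: F = P·A.
P = 3.05×10^6 Pa; A = 11.6 mm² = 1.160×10^-5 m².
F = 35.38 N  (the unit combination reduces to kg·m/s² = N)
35.38 N × (1 lbf / 4.448 N) = 7.954 lbf

7.95 lbf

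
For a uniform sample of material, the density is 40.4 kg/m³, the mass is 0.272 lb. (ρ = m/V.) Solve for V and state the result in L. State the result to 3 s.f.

Rearranging: V = m/ρ.
ρ = 40.4 kg/m³; m = 0.272 lb = 0.1234 kg.
V = 0.003054 m³
0.003054 m³ × (1 L / 0.001000 m³) = 3.054 L

3.05 L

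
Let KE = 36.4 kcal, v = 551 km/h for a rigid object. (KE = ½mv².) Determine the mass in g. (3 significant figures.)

13000 g

Rearranging KE = ½mv² for m: m = 2·KE/v².
KE = 36.4 kcal = 1.523×10^5 J; v = 551 km/h = 153.1 m/s.
m = 13.00 kg
13.00 kg × (1 g / 0.001000 kg) = 13002 g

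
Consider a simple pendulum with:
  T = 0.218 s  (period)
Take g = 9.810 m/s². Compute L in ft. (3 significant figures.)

Solving T = 2π√(L/g) for L: L = g·(T/2π)².
T = 0.218 s; g = 9.810 m/s².
L = 0.01181 m
0.01181 m × (1 ft / 0.3048 m) = 0.03874 ft

0.0387 ft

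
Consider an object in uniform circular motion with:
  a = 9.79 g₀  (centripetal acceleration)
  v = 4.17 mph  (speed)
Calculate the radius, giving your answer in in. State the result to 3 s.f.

1.43 in

Rearranging: r = v²/a.
a = 9.79 g₀ = 96.01 m/s²; v = 4.17 mph = 1.864 m/s.
r = 0.03620 m
0.03620 m × (1 in / 0.02540 m) = 1.425 in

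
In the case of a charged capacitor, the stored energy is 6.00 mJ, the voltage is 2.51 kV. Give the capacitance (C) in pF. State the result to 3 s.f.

1900 pF

Rearranging: C = 2E/V².
E = 6.00 mJ = 0.006000 J; V = 2.51 kV = 2510 V.
C = 1.905×10^-9 F
1.905×10^-9 F × (1 pF / 1.000×10^-12 F) = 1905 pF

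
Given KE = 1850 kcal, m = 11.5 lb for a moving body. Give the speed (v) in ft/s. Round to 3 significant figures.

5650 ft/s

Solving KE = ½mv² for v: v = √(2·KE/m).
KE = 1850 kcal = 7.740×10^6 J; m = 11.5 lb = 5.216 kg.
v = 1723 m/s
1723 m/s × (1 ft/s / 0.3048 m/s) = 5652 ft/s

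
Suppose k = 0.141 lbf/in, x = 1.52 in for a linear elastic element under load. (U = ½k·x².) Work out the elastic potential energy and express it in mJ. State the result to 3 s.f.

Directly: U = ½kx².
k = 0.141 lbf/in = 24.69 N/m; x = 1.52 in = 0.03861 m.
U = 0.01840 J  (the unit combination reduces to kg·m²/s² = J)
0.01840 J × (1 mJ / 0.001000 J) = 18.40 mJ

18.4 mJ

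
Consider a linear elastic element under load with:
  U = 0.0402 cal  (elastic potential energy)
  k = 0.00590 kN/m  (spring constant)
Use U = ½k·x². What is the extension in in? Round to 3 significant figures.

Solving U = ½k·x² for x: x = √(2U/k).
U = 0.0402 cal = 0.1682 J; k = 0.00590 kN/m = 5.900 N/m.
x = 0.2388 m
0.2388 m × (1 in / 0.02540 m) = 9.401 in

9.40 in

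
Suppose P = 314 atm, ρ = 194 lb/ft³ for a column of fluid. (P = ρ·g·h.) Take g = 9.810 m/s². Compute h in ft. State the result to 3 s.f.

Rearranging: h = P/(ρ·g).
P = 314 atm = 3.182×10^7 Pa; ρ = 194 lb/ft³ = 3108 kg/m³; g = 9.810 m/s².
h = 1044 m
1044 m × (1 ft / 0.3048 m) = 3424 ft

3420 ft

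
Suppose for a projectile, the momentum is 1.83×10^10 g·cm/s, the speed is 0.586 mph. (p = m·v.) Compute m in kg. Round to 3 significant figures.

Solving p = m·v for m: m = p/v.
p = 1.83×10^10 g·cm/s = 1.830×10^5 kg·m/s; v = 0.586 mph = 0.2620 m/s.
m = 6.986×10^5 kg

6.99×10^5 kg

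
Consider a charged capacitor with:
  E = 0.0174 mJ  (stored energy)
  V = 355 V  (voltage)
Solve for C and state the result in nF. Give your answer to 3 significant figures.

0.276 nF

Rearranging: C = 2E/V².
E = 0.0174 mJ = 1.740×10^-5 J; V = 355 V.
C = 2.761×10^-10 F
2.761×10^-10 F × (1 nF / 1.000×10^-9 F) = 0.2761 nF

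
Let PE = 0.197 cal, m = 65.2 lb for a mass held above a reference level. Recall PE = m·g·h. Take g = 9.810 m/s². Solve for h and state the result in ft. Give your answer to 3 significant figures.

Solving PE = m·g·h for h: h = PE/(m·g).
PE = 0.197 cal = 0.8242 J; m = 65.2 lb = 29.57 kg; g = 9.810 m/s².
h = 0.002841 m
0.002841 m × (1 ft / 0.3048 m) = 0.009321 ft

0.00932 ft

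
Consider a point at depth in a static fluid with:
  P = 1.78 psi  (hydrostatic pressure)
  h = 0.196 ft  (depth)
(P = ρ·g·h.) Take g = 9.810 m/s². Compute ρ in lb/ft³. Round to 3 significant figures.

1310 lb/ft³

Solving P = ρ·g·h for ρ: ρ = P/(g·h).
P = 1.78 psi = 12273 Pa; h = 0.196 ft = 0.05974 m; g = 9.810 m/s².
ρ = 20941 kg/m³
20941 kg/m³ × (1 lb/ft³ / 16.02 kg/m³) = 1307 lb/ft³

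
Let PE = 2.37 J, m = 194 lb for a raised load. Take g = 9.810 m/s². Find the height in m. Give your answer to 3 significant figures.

0.00275 m

Rearranging: h = PE/(m·g).
PE = 2.37 J; m = 194 lb = 88.00 kg; g = 9.810 m/s².
h = 0.002745 m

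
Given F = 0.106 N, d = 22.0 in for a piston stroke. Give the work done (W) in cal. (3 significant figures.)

0.0142 cal

W is given directly by: W = F·d.
F = 0.106 N; d = 22.0 in = 0.5588 m.
W = 0.05923 J
0.05923 J × (1 cal / 4.184 J) = 0.01416 cal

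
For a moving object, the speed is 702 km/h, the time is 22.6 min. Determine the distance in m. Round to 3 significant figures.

Rearranging: d = v·t.
v = 702 km/h = 195.0 m/s; t = 22.6 min = 1356 s.
d = 2.644×10^5 m

2.64×10^5 m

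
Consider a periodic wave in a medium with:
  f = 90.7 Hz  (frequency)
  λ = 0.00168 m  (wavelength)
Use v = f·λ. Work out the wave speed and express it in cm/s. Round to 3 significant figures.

Directly: v = fλ.
f = 90.7 Hz; λ = 0.00168 m.
v = 0.1524 m/s
0.1524 m/s × (1 cm/s / 0.01000 m/s) = 15.24 cm/s

15.2 cm/s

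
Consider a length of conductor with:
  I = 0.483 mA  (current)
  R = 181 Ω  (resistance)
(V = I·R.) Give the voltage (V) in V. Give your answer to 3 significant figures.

0.0874 V

V is given directly by: V = IR.
I = 0.483 mA = 4.830×10^-4 A; R = 181 Ω.
V = 0.08742 V  (the unit combination reduces to kg·m²/(A·s³) = V)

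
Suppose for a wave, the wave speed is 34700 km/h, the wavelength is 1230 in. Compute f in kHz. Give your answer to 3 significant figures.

0.309 kHz

Rearranging: f = v/λ.
v = 34700 km/h = 9639 m/s; λ = 1230 in = 31.24 m.
f = 308.5 Hz
308.5 Hz × (1 kHz / 1000 Hz) = 0.3085 kHz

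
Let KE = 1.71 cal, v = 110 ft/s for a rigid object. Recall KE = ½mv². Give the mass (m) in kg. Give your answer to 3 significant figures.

Rearranging KE = ½mv² for m: m = 2·KE/v².
KE = 1.71 cal = 7.155 J; v = 110 ft/s = 33.53 m/s.
m = 0.01273 kg

0.0127 kg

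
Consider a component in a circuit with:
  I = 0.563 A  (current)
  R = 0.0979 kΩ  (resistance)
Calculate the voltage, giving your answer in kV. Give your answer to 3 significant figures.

0.0551 kV

From Ohm's law: V = IR.
I = 0.563 A; R = 0.0979 kΩ = 97.90 Ω.
V = 55.12 V  (the unit combination reduces to kg·m²/(A·s³) = V)
55.12 V × (1 kV / 1000 V) = 0.05512 kV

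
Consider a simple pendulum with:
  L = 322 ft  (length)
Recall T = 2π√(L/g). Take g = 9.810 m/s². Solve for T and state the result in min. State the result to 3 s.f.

Directly: T = 2π√(L/g).
L = 322 ft = 98.15 m; g = 9.810 m/s².
T = 19.87 s
19.87 s × (1 min / 60.00 s) = 0.3312 min

0.331 min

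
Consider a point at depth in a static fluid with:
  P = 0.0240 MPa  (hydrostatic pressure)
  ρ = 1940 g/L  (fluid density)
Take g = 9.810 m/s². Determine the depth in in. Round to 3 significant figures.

49.6 in

Rearranging: h = P/(ρ·g).
P = 0.0240 MPa = 24000 Pa; ρ = 1940 g/L = 1940 kg/m³; g = 9.810 m/s².
h = 1.261 m
1.261 m × (1 in / 0.02540 m) = 49.65 in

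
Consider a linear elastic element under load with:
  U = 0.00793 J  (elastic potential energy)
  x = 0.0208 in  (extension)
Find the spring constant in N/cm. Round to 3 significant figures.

Solving U = ½k·x² for k: k = 2U/x².
U = 0.00793 J; x = 0.0208 in = 5.283×10^-4 m.
k = 56821 N/m
56821 N/m × (1 N/cm / 100.0 N/m) = 568.2 N/cm

568 N/cm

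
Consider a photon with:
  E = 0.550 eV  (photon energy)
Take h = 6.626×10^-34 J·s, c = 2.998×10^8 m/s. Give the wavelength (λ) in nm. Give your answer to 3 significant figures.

Rearranging E = h·c/λ for λ: λ = hc/E.
E = 0.550 eV = 8.812×10^-20 J; h = 6.626×10^-34 J·s; c = 2.998×10^8 m/s.
λ = 2.254×10^-6 m
2.254×10^-6 m × (1 nm / 1.000×10^-9 m) = 2254 nm

2250 nm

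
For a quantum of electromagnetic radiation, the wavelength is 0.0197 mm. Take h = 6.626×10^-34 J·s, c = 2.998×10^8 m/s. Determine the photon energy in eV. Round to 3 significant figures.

0.0629 eV

E is given directly by: E = hc/λ.
λ = 0.0197 mm = 1.970×10^-5 m; h = 6.626×10^-34 J·s; c = 2.998×10^8 m/s.
E = 1.008×10^-20 J
1.008×10^-20 J × (1 eV / 1.602×10^-19 J) = 0.06294 eV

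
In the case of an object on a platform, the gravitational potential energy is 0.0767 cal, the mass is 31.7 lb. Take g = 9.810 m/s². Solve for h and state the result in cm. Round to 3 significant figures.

0.228 cm

Rearranging PE = m·g·h for h: h = PE/(m·g).
PE = 0.0767 cal = 0.3209 J; m = 31.7 lb = 14.38 kg; g = 9.810 m/s².
h = 0.002275 m
0.002275 m × (1 cm / 0.01000 m) = 0.2275 cm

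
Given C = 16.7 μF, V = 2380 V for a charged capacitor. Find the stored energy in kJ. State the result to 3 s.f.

0.0473 kJ

E is given directly by: E = ½CV².
C = 16.7 μF = 1.670×10^-5 F; V = 2380 V.
E = 47.30 J
47.30 J × (1 kJ / 1000 J) = 0.04730 kJ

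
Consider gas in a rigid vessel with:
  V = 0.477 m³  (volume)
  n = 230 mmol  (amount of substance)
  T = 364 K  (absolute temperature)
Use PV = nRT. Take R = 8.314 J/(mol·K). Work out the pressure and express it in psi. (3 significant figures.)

0.212 psi

From the ideal-gas law: P = nRT/V.
V = 0.477 m³; n = 230 mmol = 0.2300 mol; T = 364 K; R = 8.314 J/(mol·K).
P = 1459 Pa
1459 Pa × (1 psi / 6895 Pa) = 0.2116 psi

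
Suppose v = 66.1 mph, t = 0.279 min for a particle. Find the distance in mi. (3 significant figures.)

0.307 mi

Rearranging: d = v·t.
v = 66.1 mph = 29.55 m/s; t = 0.279 min = 16.74 s.
d = 494.7 m
494.7 m × (1 mi / 1609 m) = 0.3074 mi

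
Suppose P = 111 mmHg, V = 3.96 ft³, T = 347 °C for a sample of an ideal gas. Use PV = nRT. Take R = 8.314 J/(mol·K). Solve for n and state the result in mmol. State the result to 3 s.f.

322 mmol

Rearranging: n = PV/(RT).
P = 111 mmHg = 14799 Pa; V = 3.96 ft³ = 0.1121 m³; T = 347 °C = 620.1 K; R = 8.314 J/(mol·K).
n = 0.3219 mol
0.3219 mol × (1 mmol / 0.001000 mol) = 321.9 mmol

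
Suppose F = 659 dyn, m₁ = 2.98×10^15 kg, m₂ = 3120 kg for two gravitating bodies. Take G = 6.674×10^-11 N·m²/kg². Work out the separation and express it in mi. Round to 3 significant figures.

From Newton's law of gravitation: r = √(G·m₁m₂/F).
F = 659 dyn = 0.006590 N; m₁ = 2.98×10^15 kg; m₂ = 3120 kg; G = 6.674×10^-11 N·m²/kg².
r = 3.069×10^5 m
3.069×10^5 m × (1 mi / 1609 m) = 190.7 mi

191 mi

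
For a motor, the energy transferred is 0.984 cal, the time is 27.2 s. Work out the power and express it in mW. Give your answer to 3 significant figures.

Directly: P = W/t.
W = 0.984 cal = 4.117 J; t = 27.2 s.
P = 0.1514 W
0.1514 W × (1 mW / 0.001000 W) = 151.4 mW

151 mW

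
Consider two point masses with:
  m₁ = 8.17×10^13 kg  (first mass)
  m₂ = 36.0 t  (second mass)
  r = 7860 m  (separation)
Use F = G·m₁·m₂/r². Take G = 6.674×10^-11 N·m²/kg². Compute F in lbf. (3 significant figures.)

From Newton's law of gravitation: F = Gm₁m₂/r².
m₁ = 8.17×10^13 kg; m₂ = 36.0 t = 36000 kg; r = 7860 m; G = 6.674×10^-11 N·m²/kg².
F = 3.177 N
3.177 N × (1 lbf / 4.448 N) = 0.7143 lbf

0.714 lbf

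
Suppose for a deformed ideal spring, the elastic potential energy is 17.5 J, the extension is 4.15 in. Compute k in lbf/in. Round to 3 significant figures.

18.0 lbf/in

Rearranging: k = 2U/x².
U = 17.5 J; x = 4.15 in = 0.1054 m.
k = 3150 N/m
3150 N/m × (1 lbf/in / 175.1 N/m) = 17.99 lbf/in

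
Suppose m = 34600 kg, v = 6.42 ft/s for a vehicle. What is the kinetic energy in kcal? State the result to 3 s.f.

15.8 kcal

Directly: KE = ½mv².
m = 34600 kg; v = 6.42 ft/s = 1.957 m/s.
KE = 66244 J
66244 J × (1 kcal / 4184 J) = 15.83 kcal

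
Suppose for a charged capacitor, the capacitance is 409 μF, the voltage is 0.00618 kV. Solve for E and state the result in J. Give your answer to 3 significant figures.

0.00781 J

E is given directly by: E = ½CV².
C = 409 μF = 4.090×10^-4 F; V = 0.00618 kV = 6.180 V.
E = 0.007810 J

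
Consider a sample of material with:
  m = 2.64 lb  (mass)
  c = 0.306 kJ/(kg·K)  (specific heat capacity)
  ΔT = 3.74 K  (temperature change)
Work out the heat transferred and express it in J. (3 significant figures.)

1370 J

Q is given directly by: Q = mcΔT.
m = 2.64 lb = 1.197 kg; c = 0.306 kJ/(kg·K) = 306.0 J/(kg·K); ΔT = 3.74 K.
Q = 1370 J  (the unit combination reduces to kg·m²/s² = J)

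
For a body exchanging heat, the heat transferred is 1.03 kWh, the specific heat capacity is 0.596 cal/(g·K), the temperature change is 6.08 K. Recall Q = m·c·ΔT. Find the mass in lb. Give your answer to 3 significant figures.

539 lb

Solving Q = m·c·ΔT for m: m = Q/(c·ΔT).
Q = 1.03 kWh = 3.708×10^6 J; c = 0.596 cal/(g·K) = 2494 J/(kg·K); ΔT = 6.08 K.
m = 244.6 kg
244.6 kg × (1 lb / 0.4536 kg) = 539.2 lb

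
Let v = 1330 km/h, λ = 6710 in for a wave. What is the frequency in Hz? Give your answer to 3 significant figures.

Rearranging: f = v/λ.
v = 1330 km/h = 369.4 m/s; λ = 6710 in = 170.4 m.
f = 2.168 Hz

2.17 Hz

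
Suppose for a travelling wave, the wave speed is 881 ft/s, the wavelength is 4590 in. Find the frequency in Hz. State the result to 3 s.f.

Rearranging: f = v/λ.
v = 881 ft/s = 268.5 m/s; λ = 4590 in = 116.6 m.
f = 2.303 Hz

2.30 Hz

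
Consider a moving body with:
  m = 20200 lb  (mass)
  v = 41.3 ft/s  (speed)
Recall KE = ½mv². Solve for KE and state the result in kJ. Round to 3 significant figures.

726 kJ

KE is given directly by: KE = ½mv².
m = 20200 lb = 9163 kg; v = 41.3 ft/s = 12.59 m/s.
KE = 7.260×10^5 J
7.260×10^5 J × (1 kJ / 1000 J) = 726.0 kJ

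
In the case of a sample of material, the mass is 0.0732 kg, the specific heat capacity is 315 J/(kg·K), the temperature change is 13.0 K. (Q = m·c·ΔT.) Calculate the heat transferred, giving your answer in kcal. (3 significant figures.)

Directly: Q = mcΔT.
m = 0.0732 kg; c = 315 J/(kg·K); ΔT = 13.0 K.
Q = 299.8 J
299.8 J × (1 kcal / 4184 J) = 0.07164 kcal

0.0716 kcal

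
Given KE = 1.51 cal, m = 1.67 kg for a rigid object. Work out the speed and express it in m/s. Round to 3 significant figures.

2.75 m/s

Rearranging KE = ½mv² for v: v = √(2·KE/m).
KE = 1.51 cal = 6.318 J; m = 1.67 kg.
v = 2.751 m/s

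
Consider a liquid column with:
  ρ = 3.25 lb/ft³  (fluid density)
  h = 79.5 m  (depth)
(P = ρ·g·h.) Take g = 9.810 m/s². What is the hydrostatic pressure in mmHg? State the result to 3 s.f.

P is given directly by: P = ρgh.
ρ = 3.25 lb/ft³ = 52.06 kg/m³; h = 79.5 m; g = 9.810 m/s².
P = 40601 Pa
40601 Pa × (1 mmHg / 133.3 Pa) = 304.5 mmHg

305 mmHg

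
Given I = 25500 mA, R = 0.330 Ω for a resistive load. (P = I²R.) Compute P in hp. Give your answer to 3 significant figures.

Directly: P = I²R.
I = 25500 mA = 25.50 A; R = 0.330 Ω.
P = 214.6 W  (the unit combination reduces to kg·m²/s³ = W)
214.6 W × (1 hp / 745.7 W) = 0.2878 hp

0.288 hp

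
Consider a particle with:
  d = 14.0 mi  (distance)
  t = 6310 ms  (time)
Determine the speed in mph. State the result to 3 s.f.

Directly: v = d/t.
d = 14.0 mi = 22531 m; t = 6310 ms = 6.310 s.
v = 3571 m/s
3571 m/s × (1 mph / 0.4470 m/s) = 7987 mph

7990 mph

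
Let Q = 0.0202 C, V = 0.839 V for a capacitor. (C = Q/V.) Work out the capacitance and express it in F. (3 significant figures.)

Directly: C = Q/V.
Q = 0.0202 C; V = 0.839 V.
C = 0.02408 F

0.0241 F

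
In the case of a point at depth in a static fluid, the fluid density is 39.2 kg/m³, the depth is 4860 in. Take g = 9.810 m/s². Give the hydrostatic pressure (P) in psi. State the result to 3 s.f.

P is given directly by: P = ρgh.
ρ = 39.2 kg/m³; h = 4860 in = 123.4 m; g = 9.810 m/s².
P = 47471 Pa
47471 Pa × (1 psi / 6895 Pa) = 6.885 psi

6.89 psi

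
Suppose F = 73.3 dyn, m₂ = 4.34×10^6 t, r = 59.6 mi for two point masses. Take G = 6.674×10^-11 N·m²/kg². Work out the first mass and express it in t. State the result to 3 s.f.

Solving F = G·m₁·m₂/r² for m₁: m₁ = F·r²/(G·m₂).
F = 73.3 dyn = 7.330×10^-4 N; m₂ = 4.34×10^6 t = 4.340×10^9 kg; r = 59.6 mi = 95917 m; G = 6.674×10^-11 N·m²/kg².
m₁ = 2.328×10^7 kg
2.328×10^7 kg × (1 t / 1000 kg) = 23282 t

23300 t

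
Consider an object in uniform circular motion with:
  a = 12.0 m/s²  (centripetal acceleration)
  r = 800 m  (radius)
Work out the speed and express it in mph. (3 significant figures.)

219 mph

Rearranging a = v²/r for v: v = √(a·r).
a = 12.0 m/s²; r = 800 m.
v = 97.98 m/s
97.98 m/s × (1 mph / 0.4470 m/s) = 219.2 mph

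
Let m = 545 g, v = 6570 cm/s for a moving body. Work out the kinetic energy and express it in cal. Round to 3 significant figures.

Directly: KE = ½mv².
m = 545 g = 0.5450 kg; v = 6570 cm/s = 65.70 m/s.
KE = 1176 J  (the unit combination reduces to kg·m²/s² = J)
1176 J × (1 cal / 4.184 J) = 281.1 cal

281 cal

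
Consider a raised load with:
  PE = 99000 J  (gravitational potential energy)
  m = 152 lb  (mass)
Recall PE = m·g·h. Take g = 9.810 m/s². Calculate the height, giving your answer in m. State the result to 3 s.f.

Solving PE = m·g·h for h: h = PE/(m·g).
PE = 99000 J; m = 152 lb = 68.95 kg; g = 9.810 m/s².
h = 146.4 m

146 m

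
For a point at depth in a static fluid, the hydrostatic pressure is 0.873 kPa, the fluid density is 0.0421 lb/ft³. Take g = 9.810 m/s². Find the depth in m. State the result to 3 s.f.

132 m

Solving P = ρ·g·h for h: h = P/(ρ·g).
P = 0.873 kPa = 873.0 Pa; ρ = 0.0421 lb/ft³ = 0.6744 kg/m³; g = 9.810 m/s².
h = 132.0 m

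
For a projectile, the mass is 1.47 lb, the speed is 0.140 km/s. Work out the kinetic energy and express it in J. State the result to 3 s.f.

KE is given directly by: KE = ½mv².
m = 1.47 lb = 0.6668 kg; v = 0.140 km/s = 140.0 m/s.
KE = 6534 J

6530 J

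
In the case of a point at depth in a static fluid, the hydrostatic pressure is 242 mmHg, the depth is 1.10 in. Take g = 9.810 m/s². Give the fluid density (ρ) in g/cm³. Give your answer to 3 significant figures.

118 g/cm³

Rearranging: ρ = P/(g·h).
P = 242 mmHg = 32264 Pa; h = 1.10 in = 0.02794 m; g = 9.810 m/s².
ρ = 1.177×10^5 kg/m³
1.177×10^5 kg/m³ × (1 g/cm³ / 1000 kg/m³) = 117.7 g/cm³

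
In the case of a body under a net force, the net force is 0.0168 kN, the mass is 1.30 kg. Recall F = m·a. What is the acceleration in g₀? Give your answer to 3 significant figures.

1.32 g₀

From Newton's second law: a = F/m.
F = 0.0168 kN = 16.80 N; m = 1.30 kg.
a = 12.92 m/s²
12.92 m/s² × (1 g₀ / 9.807 m/s²) = 1.318 g₀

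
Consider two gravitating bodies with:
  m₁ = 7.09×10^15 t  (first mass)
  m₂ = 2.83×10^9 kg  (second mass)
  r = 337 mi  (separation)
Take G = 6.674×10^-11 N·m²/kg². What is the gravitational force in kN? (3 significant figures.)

4550 kN

F is given directly by: F = Gm₁m₂/r².
m₁ = 7.09×10^15 t = 7.090×10^18 kg; m₂ = 2.83×10^9 kg; r = 337 mi = 5.423×10^5 m; G = 6.674×10^-11 N·m²/kg².
F = 4.553×10^6 N
4.553×10^6 N × (1 kN / 1000 N) = 4553 kN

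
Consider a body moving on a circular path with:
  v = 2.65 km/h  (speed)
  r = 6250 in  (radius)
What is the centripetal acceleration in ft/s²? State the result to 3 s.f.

Directly: a = v²/r.
v = 2.65 km/h = 0.7361 m/s; r = 6250 in = 158.8 m.
a = 0.003413 m/s²
0.003413 m/s² × (1 ft/s² / 0.3048 m/s²) = 0.01120 ft/s²

0.0112 ft/s²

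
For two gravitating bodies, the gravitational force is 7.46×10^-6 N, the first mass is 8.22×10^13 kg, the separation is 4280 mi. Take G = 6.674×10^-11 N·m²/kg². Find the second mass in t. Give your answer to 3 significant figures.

64.5 t

From Newton's law of gravitation: m₂ = F·r²/(G·m₁).
F = 7.46×10^-6 N; m₁ = 8.22×10^13 kg; r = 4280 mi = 6.888×10^6 m; G = 6.674×10^-11 N·m²/kg².
m₂ = 64516 kg
64516 kg × (1 t / 1000 kg) = 64.52 t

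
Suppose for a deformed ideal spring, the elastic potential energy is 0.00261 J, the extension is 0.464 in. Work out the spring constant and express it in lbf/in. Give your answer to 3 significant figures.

0.215 lbf/in

Solving U = ½k·x² for k: k = 2U/x².
U = 0.00261 J; x = 0.464 in = 0.01179 m.
k = 37.58 N/m
37.58 N/m × (1 lbf/in / 175.1 N/m) = 0.2146 lbf/in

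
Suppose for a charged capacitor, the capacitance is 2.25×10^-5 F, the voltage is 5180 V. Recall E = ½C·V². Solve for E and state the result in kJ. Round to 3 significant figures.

Directly: E = ½CV².
C = 2.25×10^-5 F; V = 5180 V.
E = 301.9 J
301.9 J × (1 kJ / 1000 J) = 0.3019 kJ

0.302 kJ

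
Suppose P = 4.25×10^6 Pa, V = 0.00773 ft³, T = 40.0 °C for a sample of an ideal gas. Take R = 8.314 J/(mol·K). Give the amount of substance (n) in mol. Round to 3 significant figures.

0.357 mol

Rearranging: n = PV/(RT).
P = 4.25×10^6 Pa; V = 0.00773 ft³ = 2.189×10^-4 m³; T = 40.0 °C = 313.1 K; R = 8.314 J/(mol·K).
n = 0.3573 mol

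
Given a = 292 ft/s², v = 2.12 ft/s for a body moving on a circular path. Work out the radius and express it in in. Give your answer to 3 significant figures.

Solving a = v²/r for r: r = v²/a.
a = 292 ft/s² = 89.00 m/s²; v = 2.12 ft/s = 0.6462 m/s.
r = 0.004691 m
0.004691 m × (1 in / 0.02540 m) = 0.1847 in

0.185 in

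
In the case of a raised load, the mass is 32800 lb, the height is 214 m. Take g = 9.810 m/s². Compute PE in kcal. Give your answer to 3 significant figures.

7470 kcal

Directly: PE = mgh.
m = 32800 lb = 14878 kg; h = 214 m; g = 9.810 m/s².
PE = 3.123×10^7 J
3.123×10^7 J × (1 kcal / 4184 J) = 7465 kcal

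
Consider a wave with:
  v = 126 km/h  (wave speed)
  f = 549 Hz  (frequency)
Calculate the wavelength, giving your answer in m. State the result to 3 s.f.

0.0638 m

Rearranging: λ = v/f.
v = 126 km/h = 35.00 m/s; f = 549 Hz.
λ = 0.06375 m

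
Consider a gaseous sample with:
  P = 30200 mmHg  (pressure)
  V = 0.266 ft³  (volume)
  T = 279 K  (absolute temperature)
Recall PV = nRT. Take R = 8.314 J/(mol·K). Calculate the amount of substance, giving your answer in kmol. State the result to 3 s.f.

0.0131 kmol

Solving PV = nRT for n: n = PV/(RT).
P = 30200 mmHg = 4.026×10^6 Pa; V = 0.266 ft³ = 0.007532 m³; T = 279 K; R = 8.314 J/(mol·K).
n = 13.07 mol
13.07 mol × (1 kmol / 1000 mol) = 0.01307 kmol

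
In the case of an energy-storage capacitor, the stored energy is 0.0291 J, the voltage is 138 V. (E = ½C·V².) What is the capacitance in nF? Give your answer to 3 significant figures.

3060 nF

Rearranging: C = 2E/V².
E = 0.0291 J; V = 138 V.
C = 3.056×10^-6 F
3.056×10^-6 F × (1 nF / 1.000×10^-9 F) = 3056 nF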